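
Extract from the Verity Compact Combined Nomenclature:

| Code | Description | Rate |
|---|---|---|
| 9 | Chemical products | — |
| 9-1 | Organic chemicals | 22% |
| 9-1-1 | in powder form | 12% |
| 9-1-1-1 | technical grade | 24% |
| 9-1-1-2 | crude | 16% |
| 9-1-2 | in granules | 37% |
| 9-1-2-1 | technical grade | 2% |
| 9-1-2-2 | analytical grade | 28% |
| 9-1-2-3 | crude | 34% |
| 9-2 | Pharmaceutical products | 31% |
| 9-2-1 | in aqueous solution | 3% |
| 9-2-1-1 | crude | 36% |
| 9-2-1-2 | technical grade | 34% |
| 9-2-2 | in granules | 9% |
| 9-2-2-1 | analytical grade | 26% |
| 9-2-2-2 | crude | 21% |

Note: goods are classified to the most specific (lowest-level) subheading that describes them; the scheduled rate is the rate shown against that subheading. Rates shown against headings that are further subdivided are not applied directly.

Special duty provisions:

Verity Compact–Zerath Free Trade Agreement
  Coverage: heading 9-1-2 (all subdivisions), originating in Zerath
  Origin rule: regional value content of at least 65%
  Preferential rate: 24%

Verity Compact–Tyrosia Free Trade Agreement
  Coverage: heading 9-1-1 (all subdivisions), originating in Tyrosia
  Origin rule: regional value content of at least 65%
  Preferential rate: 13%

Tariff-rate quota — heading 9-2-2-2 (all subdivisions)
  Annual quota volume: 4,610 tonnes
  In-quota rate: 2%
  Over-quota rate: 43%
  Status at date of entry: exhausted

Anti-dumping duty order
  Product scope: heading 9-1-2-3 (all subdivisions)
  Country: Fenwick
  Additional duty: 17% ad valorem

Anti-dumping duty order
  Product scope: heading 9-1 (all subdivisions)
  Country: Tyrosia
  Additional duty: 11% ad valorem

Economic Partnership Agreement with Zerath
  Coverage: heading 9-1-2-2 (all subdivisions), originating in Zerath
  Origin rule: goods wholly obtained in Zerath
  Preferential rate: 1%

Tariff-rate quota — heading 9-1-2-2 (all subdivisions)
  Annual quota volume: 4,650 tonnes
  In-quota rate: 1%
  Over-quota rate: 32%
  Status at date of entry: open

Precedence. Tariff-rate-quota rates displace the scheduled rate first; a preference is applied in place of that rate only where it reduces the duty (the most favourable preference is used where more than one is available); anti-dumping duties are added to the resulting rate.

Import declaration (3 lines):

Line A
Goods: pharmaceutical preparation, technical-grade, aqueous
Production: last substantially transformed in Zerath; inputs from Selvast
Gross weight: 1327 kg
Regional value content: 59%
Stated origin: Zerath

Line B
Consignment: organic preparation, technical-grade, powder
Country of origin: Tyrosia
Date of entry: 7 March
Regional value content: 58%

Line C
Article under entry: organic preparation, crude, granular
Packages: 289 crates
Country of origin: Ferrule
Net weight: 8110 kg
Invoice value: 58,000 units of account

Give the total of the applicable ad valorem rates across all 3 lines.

103%

Line A: pharmaceutical → 9-2; aqueous → 9-2-1; technical-grade → 9-2-1-2. Scheduled 34%. Zerath agreement on 9-1-2: 9-2-1-2 not covered; Zerath agreement on 9-1-2-2: 9-2-1-2 not covered. → 34%.
Line B: organic → 9-1; powder → 9-1-1; technical-grade → 9-1-1-1. Scheduled 24%. Tyrosia agreement on 9-1-1: RVC < 65%; anti-dumping (Tyrosia, 9-1): +11%; total 24% + 11% = 35%. → 35%.
Line C: organic → 9-1; granular → 9-1-2; crude → 9-1-2-3. Scheduled 34%. No special measure applies. → 34%.
Sum: 34% + 35% + 34% = 103%.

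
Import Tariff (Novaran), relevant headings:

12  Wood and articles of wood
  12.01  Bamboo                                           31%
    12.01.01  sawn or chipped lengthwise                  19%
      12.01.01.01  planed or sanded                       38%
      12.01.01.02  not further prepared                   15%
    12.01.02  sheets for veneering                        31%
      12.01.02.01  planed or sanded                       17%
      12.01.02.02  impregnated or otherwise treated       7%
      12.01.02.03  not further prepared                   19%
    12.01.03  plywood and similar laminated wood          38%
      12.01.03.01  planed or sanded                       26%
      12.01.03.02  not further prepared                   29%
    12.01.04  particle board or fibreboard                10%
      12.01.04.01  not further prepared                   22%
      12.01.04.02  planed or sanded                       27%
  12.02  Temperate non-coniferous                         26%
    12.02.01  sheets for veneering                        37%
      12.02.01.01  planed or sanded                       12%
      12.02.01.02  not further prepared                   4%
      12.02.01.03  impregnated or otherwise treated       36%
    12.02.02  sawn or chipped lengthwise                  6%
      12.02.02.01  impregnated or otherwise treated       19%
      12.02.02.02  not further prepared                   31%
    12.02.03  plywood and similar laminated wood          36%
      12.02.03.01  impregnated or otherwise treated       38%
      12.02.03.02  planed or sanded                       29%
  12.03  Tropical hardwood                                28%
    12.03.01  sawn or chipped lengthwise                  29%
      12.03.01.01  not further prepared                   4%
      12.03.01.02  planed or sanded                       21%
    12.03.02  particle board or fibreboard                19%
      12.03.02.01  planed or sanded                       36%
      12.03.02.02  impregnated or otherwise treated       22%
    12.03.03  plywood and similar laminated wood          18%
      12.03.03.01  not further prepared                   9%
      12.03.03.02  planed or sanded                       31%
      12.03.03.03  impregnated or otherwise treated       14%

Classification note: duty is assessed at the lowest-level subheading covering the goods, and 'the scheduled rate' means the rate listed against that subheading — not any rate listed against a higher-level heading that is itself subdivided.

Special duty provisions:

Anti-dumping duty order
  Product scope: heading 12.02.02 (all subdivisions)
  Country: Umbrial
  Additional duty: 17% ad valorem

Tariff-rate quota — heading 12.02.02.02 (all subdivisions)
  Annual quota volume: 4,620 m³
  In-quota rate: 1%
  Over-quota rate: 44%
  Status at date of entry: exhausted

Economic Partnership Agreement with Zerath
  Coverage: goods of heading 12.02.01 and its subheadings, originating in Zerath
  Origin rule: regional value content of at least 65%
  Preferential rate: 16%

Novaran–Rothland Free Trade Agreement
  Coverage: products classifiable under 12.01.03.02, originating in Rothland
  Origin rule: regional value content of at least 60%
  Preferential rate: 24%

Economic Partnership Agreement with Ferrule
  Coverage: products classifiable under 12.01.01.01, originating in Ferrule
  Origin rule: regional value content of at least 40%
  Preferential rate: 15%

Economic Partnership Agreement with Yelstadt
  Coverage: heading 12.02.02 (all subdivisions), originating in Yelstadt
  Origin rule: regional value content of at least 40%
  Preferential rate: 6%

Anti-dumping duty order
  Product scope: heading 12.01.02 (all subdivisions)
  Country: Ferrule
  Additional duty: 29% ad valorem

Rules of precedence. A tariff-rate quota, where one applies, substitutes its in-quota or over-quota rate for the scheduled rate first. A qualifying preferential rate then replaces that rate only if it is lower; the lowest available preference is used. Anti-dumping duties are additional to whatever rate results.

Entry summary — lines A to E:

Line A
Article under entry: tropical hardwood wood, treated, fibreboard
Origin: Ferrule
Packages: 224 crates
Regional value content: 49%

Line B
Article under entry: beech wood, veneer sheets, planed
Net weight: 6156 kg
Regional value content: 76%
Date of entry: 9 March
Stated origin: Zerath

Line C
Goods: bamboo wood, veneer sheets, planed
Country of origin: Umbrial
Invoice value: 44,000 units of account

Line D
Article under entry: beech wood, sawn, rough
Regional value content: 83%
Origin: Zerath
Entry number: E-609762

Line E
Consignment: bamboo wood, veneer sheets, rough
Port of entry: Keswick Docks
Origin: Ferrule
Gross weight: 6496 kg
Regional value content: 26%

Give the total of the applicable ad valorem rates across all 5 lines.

143%

Line A: tropical hardwood → 12.03; fibreboard → 12.03.02; treated → 12.03.02.02. Scheduled 22%. Ferrule agreement on 12.01.01.01: 12.03.02.02 not covered. → 22%.
Line B: beech → 12.02; veneer sheets → 12.02.01; planed → 12.02.01.01. Scheduled 12%. Zerath agreement on 12.02.01: RVC ≥ 65% → 16% available; preference 16% not lower than 12% → no reduction. → 12%.
Line C: bamboo → 12.01; veneer sheets → 12.01.02; planed → 12.01.02.01. Scheduled 17%. No special measure applies. → 17%.
Line D: beech → 12.02; sawn → 12.02.02; rough → 12.02.02.02. Scheduled 31%. quota on 12.02.02.02 exhausted → over-quota 44%; Zerath agreement on 12.02.01: 12.02.02.02 not covered. → 44%.
Line E: bamboo → 12.01; veneer sheets → 12.01.02; rough → 12.01.02.03. Scheduled 19%. Ferrule agreement on 12.01.01.01: 12.01.02.03 not covered; anti-dumping (Ferrule, 12.01.02): +29%; total 19% + 29% = 48%. → 48%.
Sum: 22% + 12% + 17% + 44% + 48% = 143%.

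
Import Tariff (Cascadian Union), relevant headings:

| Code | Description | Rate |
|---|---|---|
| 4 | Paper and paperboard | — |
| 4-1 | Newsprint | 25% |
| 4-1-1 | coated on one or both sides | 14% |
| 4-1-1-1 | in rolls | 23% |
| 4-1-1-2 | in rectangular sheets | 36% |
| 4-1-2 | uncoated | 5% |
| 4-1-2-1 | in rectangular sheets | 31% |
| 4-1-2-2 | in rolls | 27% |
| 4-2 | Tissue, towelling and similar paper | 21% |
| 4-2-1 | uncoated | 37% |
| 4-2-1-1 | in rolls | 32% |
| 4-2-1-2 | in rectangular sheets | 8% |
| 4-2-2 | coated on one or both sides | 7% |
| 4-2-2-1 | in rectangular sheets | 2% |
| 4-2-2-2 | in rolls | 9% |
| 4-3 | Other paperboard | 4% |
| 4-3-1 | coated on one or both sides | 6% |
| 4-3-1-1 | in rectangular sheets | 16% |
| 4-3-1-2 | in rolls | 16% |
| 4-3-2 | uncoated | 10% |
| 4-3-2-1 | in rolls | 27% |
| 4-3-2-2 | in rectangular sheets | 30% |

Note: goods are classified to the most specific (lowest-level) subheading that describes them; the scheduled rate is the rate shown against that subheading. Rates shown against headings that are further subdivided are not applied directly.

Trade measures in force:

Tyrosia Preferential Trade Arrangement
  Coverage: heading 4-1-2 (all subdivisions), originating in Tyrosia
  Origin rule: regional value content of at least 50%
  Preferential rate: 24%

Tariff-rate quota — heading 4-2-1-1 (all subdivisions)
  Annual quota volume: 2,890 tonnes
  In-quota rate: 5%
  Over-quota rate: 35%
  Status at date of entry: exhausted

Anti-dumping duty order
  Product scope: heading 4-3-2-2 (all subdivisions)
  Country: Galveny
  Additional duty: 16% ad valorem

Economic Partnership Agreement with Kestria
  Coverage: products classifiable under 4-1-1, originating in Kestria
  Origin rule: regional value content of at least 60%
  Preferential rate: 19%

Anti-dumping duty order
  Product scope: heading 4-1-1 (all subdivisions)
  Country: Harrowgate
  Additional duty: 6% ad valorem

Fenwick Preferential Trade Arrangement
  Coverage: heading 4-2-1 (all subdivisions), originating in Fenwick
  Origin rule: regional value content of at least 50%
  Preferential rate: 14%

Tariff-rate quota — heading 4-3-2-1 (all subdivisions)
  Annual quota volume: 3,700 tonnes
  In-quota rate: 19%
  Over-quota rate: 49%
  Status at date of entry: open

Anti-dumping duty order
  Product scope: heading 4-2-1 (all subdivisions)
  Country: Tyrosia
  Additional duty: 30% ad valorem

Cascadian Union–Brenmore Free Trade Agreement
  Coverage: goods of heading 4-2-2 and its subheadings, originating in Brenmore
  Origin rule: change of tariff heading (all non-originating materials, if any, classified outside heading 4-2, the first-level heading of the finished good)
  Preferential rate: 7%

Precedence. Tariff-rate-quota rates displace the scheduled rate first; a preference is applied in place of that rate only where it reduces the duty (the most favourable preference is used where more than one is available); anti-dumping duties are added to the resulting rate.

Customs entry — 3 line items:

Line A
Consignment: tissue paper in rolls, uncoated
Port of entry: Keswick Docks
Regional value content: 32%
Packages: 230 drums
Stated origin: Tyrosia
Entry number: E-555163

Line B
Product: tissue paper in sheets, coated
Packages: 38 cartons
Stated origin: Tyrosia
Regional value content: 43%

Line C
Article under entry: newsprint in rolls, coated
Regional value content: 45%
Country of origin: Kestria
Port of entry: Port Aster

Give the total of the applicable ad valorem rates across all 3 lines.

90%

Line A: tissue paper → 4-2; uncoated → 4-2-1; in rolls → 4-2-1-1. Scheduled 32%. quota on 4-2-1-1 exhausted → over-quota 35%; Tyrosia agreement on 4-1-2: 4-2-1-1 not covered; anti-dumping (Tyrosia, 4-2-1): +30%; total 35% + 30% = 65%. → 65%.
Line B: tissue paper → 4-2; coated → 4-2-2; in sheets → 4-2-2-1. Scheduled 2%. Tyrosia agreement on 4-1-2: 4-2-2-1 not covered. → 2%.
Line C: newsprint → 4-1; coated → 4-1-1; in rolls → 4-1-1-1. Scheduled 23%. Kestria agreement on 4-1-1: RVC < 60%. → 23%.
Sum: 65% + 2% + 23% = 90%.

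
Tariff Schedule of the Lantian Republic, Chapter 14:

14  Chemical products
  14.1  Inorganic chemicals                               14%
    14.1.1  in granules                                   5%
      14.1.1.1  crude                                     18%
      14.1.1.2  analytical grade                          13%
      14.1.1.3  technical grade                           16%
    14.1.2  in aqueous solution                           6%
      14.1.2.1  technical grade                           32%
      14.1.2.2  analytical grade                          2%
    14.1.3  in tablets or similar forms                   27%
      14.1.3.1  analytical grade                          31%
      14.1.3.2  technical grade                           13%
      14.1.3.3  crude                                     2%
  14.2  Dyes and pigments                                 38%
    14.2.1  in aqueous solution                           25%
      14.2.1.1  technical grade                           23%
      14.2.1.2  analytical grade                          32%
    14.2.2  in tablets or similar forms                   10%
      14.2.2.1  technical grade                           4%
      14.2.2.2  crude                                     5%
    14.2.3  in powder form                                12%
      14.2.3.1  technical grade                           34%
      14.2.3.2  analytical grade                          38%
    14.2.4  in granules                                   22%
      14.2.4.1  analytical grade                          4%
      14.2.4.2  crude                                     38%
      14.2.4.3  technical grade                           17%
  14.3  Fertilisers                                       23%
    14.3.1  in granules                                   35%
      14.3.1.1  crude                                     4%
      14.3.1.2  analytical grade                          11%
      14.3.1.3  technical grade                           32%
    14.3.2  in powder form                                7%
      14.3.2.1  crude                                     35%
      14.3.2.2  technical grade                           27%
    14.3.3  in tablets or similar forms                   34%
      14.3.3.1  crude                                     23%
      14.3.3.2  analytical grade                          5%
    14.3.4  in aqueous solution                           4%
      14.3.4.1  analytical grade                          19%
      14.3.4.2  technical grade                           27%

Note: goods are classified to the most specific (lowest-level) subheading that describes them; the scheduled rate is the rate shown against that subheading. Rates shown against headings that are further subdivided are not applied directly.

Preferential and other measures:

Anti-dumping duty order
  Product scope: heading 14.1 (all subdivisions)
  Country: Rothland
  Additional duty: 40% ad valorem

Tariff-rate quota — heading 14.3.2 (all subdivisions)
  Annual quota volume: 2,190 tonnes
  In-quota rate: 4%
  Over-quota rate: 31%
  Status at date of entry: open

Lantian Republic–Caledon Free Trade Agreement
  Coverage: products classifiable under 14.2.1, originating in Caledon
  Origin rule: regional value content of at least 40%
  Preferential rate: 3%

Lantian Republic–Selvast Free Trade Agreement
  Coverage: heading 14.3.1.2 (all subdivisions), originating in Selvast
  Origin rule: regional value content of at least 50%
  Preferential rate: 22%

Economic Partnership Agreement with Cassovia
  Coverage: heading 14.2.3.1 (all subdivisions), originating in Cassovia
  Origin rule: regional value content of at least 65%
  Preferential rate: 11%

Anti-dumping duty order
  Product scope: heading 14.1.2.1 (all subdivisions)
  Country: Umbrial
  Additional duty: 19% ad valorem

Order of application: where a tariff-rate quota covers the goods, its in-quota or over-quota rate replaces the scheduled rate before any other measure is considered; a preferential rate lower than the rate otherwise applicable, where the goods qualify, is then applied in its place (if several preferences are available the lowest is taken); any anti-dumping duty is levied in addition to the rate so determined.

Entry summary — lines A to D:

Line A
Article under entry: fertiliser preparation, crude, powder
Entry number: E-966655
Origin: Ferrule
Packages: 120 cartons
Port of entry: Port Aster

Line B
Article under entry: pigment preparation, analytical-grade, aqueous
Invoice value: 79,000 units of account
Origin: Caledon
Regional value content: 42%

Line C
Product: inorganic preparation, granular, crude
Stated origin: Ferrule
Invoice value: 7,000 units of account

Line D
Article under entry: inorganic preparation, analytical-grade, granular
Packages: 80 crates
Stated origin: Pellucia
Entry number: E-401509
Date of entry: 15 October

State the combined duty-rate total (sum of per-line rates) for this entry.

Line A: fertiliser → 14.3; powder → 14.3.2; crude → 14.3.2.1. Scheduled 35%. quota on 14.3.2 open → in-quota 4%. → 4%.
Line B: pigment → 14.2; aqueous → 14.2.1; analytical-grade → 14.2.1.2. Scheduled 32%. Caledon agreement on 14.2.1: RVC ≥ 40% → 3% available; preferential 3%. → 3%.
Line C: inorganic → 14.1; granular → 14.1.1; crude → 14.1.1.1. Scheduled 18%. No special measure applies. → 18%.
Line D: inorganic → 14.1; granular → 14.1.1; analytical-grade → 14.1.1.2. Scheduled 13%. No special measure applies. → 13%.
Sum: 4% + 3% + 18% + 13% = 38%.

38%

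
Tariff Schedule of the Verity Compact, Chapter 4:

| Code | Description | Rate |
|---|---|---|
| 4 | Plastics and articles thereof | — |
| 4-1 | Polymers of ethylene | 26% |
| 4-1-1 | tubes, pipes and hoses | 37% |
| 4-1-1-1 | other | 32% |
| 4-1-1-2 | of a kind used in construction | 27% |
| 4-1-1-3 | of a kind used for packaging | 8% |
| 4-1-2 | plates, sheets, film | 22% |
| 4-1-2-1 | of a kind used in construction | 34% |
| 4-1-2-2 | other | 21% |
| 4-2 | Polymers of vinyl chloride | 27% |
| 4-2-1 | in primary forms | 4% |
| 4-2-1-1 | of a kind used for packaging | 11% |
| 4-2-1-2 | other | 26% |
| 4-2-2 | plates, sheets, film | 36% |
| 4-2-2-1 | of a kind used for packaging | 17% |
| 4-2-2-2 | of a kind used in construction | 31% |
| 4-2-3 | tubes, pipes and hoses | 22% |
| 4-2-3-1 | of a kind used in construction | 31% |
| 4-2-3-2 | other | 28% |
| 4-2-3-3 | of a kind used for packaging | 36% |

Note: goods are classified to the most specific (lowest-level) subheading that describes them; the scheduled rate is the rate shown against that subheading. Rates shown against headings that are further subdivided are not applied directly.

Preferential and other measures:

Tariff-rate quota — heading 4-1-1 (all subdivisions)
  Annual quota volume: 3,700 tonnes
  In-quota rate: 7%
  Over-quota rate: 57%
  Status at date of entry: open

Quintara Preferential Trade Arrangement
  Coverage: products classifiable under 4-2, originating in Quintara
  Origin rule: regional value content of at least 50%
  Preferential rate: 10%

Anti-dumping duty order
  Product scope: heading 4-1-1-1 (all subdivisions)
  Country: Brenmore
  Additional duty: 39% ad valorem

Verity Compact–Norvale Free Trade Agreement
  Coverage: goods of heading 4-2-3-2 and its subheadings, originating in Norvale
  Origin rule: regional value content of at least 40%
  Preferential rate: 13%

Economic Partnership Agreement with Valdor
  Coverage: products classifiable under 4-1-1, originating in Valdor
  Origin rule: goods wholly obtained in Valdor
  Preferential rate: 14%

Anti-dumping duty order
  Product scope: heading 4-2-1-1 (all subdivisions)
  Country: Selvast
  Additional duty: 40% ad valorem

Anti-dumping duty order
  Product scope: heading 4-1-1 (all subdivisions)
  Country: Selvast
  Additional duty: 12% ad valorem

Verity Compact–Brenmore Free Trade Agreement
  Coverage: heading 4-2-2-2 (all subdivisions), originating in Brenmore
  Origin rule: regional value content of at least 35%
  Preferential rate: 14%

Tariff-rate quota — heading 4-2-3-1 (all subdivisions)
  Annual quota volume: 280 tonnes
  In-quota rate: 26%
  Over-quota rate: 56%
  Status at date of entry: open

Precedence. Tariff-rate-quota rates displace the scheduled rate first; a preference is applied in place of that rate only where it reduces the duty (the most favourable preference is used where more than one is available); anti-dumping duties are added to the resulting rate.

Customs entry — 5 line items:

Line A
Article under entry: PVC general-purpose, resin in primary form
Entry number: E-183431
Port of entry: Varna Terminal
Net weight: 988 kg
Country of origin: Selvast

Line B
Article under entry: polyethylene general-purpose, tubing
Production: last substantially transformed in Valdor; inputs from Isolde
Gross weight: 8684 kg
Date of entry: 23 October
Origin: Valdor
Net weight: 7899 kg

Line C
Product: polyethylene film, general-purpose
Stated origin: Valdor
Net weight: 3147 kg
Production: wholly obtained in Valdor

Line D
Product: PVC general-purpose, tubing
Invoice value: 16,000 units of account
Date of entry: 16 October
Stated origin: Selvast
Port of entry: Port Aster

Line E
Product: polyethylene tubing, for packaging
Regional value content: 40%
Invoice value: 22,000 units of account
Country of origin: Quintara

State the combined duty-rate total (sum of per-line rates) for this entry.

Line A: PVC → 4-2; resin in primary form → 4-2-1; general-purpose → 4-2-1-2. Scheduled 26%. No special measure applies. → 26%.
Line B: polyethylene → 4-1; tubing → 4-1-1; general-purpose → 4-1-1-1. Scheduled 32%. quota on 4-1-1 open → in-quota 7%; Valdor agreement on 4-1-1: not wholly obtained. → 7%.
Line C: polyethylene → 4-1; film → 4-1-2; general-purpose → 4-1-2-2. Scheduled 21%. Valdor agreement on 4-1-1: 4-1-2-2 not covered. → 21%.
Line D: PVC → 4-2; tubing → 4-2-3; general-purpose → 4-2-3-2. Scheduled 28%. No special measure applies. → 28%.
Line E: polyethylene → 4-1; tubing → 4-1-1; for packaging → 4-1-1-3. Scheduled 8%. quota on 4-1-1 open → in-quota 7%; Quintara agreement on 4-2: 4-1-1-3 not covered. → 7%.
Sum: 26% + 7% + 21% + 28% + 7% = 89%.

89%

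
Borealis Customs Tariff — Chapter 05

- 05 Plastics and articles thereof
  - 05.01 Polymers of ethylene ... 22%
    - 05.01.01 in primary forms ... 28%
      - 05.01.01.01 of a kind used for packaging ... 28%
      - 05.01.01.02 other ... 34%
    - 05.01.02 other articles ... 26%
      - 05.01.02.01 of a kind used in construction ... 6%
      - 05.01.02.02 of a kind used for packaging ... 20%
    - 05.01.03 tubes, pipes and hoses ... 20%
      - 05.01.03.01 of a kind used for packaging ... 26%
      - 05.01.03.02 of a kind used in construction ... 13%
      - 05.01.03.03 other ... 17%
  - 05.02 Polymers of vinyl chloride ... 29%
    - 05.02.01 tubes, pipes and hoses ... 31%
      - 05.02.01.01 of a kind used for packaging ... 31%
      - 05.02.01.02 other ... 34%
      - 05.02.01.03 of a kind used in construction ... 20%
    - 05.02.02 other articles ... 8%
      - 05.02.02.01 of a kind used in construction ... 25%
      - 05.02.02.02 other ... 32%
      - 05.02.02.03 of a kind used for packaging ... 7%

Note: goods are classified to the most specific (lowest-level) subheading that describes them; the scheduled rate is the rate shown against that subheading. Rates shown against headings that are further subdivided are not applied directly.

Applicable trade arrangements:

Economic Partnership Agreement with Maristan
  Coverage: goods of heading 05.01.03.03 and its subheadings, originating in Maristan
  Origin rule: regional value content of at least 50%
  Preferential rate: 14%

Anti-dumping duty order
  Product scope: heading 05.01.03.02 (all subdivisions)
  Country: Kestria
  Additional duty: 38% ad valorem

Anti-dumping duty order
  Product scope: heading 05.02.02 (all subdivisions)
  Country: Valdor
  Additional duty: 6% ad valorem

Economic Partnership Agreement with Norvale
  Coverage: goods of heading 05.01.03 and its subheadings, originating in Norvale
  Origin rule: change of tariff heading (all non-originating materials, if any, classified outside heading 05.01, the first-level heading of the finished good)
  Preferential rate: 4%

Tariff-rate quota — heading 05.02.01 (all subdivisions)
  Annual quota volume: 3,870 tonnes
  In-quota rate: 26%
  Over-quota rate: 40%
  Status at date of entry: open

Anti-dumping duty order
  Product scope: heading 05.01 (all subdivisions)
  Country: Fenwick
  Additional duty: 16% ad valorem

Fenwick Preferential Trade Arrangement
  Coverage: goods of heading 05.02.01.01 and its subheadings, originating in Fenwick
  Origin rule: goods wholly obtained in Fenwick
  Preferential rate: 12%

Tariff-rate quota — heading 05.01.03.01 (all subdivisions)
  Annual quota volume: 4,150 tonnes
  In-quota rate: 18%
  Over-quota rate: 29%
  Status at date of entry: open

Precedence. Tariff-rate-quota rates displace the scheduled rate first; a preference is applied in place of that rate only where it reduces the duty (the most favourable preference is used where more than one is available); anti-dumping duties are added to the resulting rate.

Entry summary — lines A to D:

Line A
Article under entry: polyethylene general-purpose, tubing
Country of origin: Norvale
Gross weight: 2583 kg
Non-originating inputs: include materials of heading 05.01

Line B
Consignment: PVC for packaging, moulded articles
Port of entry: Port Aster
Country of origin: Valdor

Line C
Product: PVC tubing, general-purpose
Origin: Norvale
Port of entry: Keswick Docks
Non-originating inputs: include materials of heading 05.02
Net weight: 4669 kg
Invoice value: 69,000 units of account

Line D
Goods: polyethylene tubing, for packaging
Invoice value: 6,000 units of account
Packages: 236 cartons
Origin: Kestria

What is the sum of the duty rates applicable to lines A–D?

74%

Line A: polyethylene → 05.01; tubing → 05.01.03; general-purpose → 05.01.03.03. Scheduled 17%. Norvale agreement on 05.01.03: CTH not met. → 17%.
Line B: PVC → 05.02; moulded articles → 05.02.02; for packaging → 05.02.02.03. Scheduled 7%. anti-dumping (Valdor, 05.02.02): +6%; total 7% + 6% = 13%. → 13%.
Line C: PVC → 05.02; tubing → 05.02.01; general-purpose → 05.02.01.02. Scheduled 34%. quota on 05.02.01 open → in-quota 26%; Norvale agreement on 05.01.03: 05.02.01.02 not covered. → 26%.
Line D: polyethylene → 05.01; tubing → 05.01.03; for packaging → 05.01.03.01. Scheduled 26%. quota on 05.01.03.01 open → in-quota 18%. → 18%.
Sum: 17% + 13% + 26% + 18% = 74%.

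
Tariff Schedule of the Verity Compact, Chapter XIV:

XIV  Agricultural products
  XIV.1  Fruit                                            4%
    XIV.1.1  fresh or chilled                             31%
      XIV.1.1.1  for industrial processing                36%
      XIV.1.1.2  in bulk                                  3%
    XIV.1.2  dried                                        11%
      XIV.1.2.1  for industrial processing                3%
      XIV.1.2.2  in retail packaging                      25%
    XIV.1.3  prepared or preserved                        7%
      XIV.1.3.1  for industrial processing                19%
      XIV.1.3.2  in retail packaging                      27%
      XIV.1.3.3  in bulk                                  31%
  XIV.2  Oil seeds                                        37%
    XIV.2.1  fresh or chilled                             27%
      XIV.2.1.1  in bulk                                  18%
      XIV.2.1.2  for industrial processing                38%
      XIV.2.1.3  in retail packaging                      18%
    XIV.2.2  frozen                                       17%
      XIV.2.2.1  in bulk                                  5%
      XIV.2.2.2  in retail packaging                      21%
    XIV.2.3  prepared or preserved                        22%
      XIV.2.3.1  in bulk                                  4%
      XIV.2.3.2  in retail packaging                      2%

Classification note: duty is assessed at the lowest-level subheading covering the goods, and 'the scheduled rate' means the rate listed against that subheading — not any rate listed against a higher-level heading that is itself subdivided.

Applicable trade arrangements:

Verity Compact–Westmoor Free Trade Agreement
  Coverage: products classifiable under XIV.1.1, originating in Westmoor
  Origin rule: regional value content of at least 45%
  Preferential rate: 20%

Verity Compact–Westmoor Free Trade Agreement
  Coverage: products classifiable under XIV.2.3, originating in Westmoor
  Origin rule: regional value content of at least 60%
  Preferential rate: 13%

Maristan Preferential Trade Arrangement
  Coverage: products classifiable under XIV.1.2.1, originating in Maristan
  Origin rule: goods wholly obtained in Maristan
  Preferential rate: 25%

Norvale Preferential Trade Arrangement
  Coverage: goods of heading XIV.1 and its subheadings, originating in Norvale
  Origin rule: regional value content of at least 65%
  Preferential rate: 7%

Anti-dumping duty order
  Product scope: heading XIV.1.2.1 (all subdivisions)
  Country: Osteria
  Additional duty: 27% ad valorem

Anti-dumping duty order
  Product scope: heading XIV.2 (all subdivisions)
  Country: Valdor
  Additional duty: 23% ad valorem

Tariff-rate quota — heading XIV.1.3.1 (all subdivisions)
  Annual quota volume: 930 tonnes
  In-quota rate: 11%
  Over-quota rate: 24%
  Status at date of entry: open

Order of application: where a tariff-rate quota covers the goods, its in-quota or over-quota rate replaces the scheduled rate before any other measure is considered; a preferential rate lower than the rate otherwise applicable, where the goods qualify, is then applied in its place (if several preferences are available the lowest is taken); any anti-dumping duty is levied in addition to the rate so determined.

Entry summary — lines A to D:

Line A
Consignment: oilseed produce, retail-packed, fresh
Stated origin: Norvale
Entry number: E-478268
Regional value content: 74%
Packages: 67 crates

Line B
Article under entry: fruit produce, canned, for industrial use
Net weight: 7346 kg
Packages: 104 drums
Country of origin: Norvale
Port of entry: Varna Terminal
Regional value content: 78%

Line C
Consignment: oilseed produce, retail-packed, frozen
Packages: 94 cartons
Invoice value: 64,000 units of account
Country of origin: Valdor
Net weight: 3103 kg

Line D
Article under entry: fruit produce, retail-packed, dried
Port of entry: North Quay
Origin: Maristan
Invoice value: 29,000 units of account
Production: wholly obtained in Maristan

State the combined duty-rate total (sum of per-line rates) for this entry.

Line A: oilseed → XIV.2; fresh → XIV.2.1; retail-packed → XIV.2.1.3. Scheduled 18%. Norvale agreement on XIV.1: XIV.2.1.3 not covered. → 18%.
Line B: fruit → XIV.1; canned → XIV.1.3; for industrial use → XIV.1.3.1. Scheduled 19%. quota on XIV.1.3.1 open → in-quota 11%; Norvale agreement on XIV.1: RVC ≥ 65% → 7% available; preferential 7%. → 7%.
Line C: oilseed → XIV.2; frozen → XIV.2.2; retail-packed → XIV.2.2.2. Scheduled 21%. anti-dumping (Valdor, XIV.2): +23%; total 21% + 23% = 44%. → 44%.
Line D: fruit → XIV.1; dried → XIV.1.2; retail-packed → XIV.1.2.2. Scheduled 25%. Maristan agreement on XIV.1.2.1: XIV.1.2.2 not covered. → 25%.
Sum: 18% + 7% + 44% + 25% = 94%.

94%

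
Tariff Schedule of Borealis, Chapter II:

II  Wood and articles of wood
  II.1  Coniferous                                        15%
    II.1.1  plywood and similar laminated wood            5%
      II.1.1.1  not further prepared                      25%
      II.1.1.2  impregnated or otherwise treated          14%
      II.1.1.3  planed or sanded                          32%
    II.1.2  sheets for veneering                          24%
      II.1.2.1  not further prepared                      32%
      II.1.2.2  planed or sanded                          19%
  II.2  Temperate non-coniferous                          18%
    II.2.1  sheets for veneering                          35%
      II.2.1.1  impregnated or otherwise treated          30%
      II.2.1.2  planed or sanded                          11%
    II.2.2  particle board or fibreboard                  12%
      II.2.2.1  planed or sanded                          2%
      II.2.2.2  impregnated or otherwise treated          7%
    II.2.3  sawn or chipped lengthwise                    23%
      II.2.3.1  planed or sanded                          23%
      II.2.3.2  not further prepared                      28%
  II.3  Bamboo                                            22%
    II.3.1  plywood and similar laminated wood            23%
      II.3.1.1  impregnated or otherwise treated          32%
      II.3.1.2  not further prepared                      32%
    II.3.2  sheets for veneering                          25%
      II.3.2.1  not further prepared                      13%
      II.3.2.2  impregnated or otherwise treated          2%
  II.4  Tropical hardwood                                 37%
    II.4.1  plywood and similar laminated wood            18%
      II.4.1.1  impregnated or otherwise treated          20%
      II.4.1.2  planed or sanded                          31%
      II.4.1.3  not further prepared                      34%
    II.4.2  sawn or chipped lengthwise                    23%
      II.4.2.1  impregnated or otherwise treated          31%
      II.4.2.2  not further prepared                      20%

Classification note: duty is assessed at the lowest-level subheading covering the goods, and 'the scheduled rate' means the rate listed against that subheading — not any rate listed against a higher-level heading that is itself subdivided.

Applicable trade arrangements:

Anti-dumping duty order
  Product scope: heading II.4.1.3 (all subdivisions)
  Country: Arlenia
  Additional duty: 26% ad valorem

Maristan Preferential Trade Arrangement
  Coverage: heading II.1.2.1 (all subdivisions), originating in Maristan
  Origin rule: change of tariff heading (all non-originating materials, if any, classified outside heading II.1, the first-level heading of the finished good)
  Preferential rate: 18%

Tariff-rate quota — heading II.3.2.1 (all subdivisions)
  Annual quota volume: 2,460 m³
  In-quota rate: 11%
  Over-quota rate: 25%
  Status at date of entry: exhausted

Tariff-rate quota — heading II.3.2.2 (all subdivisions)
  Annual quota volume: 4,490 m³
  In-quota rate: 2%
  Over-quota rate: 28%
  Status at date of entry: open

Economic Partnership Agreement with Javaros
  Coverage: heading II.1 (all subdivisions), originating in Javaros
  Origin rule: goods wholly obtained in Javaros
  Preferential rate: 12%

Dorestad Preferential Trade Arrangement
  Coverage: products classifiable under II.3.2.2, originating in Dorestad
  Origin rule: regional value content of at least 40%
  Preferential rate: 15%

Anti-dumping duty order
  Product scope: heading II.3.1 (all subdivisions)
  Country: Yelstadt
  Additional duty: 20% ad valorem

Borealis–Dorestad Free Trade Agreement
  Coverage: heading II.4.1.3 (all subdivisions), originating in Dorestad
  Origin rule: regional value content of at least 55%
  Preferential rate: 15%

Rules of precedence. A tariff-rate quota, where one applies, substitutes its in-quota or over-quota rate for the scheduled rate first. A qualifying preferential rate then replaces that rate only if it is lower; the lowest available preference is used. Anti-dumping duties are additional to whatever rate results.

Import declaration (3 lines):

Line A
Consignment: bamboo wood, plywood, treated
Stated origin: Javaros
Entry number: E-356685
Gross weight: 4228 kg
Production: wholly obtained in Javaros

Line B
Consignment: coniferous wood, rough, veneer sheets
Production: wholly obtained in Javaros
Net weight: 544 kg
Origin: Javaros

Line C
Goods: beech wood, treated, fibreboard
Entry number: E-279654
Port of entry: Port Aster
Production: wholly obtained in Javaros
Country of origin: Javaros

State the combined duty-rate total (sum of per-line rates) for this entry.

51%

Line A: bamboo → II.3; plywood → II.3.1; treated → II.3.1.1. Scheduled 32%. Javaros agreement on II.1: II.3.1.1 not covered. → 32%.
Line B: coniferous → II.1; veneer sheets → II.1.2; rough → II.1.2.1. Scheduled 32%. Javaros agreement on II.1: wholly obtained → 12% available; preferential 12%. → 12%.
Line C: beech → II.2; fibreboard → II.2.2; treated → II.2.2.2. Scheduled 7%. Javaros agreement on II.1: II.2.2.2 not covered. → 7%.
Sum: 32% + 12% + 7% = 51%.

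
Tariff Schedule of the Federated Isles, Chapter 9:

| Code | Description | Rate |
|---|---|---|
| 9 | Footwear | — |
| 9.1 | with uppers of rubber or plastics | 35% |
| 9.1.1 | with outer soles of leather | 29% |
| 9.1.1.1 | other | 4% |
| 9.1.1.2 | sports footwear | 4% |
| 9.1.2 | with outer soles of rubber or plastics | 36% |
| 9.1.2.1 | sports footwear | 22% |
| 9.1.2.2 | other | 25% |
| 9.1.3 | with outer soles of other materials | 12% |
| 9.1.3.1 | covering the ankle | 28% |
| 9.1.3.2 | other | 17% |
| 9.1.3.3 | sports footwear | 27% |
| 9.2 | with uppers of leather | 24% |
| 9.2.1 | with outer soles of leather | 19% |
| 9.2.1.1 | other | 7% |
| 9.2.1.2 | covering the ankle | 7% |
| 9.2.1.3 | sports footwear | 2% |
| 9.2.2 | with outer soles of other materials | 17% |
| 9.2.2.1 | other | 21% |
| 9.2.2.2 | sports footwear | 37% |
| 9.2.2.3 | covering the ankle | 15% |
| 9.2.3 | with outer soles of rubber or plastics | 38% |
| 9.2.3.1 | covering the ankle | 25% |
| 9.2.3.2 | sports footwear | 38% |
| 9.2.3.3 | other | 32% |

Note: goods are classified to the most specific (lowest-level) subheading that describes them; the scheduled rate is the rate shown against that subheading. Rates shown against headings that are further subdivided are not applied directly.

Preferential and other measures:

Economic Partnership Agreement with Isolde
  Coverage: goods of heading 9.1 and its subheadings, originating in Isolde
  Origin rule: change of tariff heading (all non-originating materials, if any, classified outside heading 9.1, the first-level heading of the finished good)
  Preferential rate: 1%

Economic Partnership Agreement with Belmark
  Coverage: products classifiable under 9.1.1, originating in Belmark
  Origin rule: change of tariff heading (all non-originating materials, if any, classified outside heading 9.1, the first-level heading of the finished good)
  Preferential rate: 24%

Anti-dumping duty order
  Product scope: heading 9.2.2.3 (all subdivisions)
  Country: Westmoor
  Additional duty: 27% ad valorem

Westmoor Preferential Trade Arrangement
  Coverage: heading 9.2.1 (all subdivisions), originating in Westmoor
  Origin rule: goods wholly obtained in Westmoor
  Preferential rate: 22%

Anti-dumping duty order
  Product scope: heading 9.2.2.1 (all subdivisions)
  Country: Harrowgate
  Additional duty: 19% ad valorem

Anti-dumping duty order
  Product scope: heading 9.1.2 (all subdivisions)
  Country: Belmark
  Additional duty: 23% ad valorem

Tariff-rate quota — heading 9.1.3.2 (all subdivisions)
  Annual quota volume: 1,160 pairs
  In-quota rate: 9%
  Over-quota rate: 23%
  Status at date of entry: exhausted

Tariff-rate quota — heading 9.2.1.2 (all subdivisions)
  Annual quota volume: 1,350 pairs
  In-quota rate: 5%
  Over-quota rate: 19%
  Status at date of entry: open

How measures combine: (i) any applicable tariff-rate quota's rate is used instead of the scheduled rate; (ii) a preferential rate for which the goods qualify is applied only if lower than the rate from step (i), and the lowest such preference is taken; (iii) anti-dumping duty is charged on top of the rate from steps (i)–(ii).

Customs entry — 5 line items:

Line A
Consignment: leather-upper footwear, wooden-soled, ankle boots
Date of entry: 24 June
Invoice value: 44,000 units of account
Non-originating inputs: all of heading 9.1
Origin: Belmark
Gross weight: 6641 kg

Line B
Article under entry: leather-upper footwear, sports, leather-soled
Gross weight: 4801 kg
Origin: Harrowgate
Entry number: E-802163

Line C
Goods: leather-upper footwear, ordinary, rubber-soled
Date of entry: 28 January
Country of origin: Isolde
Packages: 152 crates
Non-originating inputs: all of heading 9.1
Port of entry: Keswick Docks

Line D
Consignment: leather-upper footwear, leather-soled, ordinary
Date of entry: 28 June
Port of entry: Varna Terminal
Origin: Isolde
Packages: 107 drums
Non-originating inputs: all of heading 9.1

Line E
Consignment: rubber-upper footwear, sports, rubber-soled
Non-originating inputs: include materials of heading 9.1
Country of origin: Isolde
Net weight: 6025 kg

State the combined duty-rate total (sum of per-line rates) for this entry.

Line A: leather-upper → 9.2; wooden-soled → 9.2.2; ankle boots → 9.2.2.3. Scheduled 15%. Belmark agreement on 9.1.1: 9.2.2.3 not covered. → 15%.
Line B: leather-upper → 9.2; leather-soled → 9.2.1; sports → 9.2.1.3. Scheduled 2%. No special measure applies. → 2%.
Line C: leather-upper → 9.2; rubber-soled → 9.2.3; ordinary → 9.2.3.3. Scheduled 32%. Isolde agreement on 9.1: 9.2.3.3 not covered. → 32%.
Line D: leather-upper → 9.2; leather-soled → 9.2.1; ordinary → 9.2.1.1. Scheduled 7%. Isolde agreement on 9.1: 9.2.1.1 not covered. → 7%.
Line E: rubber-upper → 9.1; rubber-soled → 9.1.2; sports → 9.1.2.1. Scheduled 22%. Isolde agreement on 9.1: CTH not met. → 22%.
Sum: 15% + 2% + 32% + 7% + 22% = 78%.

78%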